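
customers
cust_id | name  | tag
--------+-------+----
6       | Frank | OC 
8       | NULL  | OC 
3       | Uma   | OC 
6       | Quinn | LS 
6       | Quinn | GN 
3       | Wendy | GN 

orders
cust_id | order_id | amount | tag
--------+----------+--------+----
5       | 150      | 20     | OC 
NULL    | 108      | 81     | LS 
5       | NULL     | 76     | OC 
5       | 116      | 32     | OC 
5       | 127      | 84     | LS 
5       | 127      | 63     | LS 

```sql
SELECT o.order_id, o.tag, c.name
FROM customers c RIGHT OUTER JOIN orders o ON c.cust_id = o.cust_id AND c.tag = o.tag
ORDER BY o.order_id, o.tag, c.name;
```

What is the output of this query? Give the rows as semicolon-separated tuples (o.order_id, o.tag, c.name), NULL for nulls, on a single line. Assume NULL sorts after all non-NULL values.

(108, LS, NULL); (116, OC, NULL); (127, LS, NULL); (127, LS, NULL); (150, OC, NULL); (NULL, OC, NULL)

RIGHT JOIN keeps every row from `orders`; unmatched rows get NULL for `customers`'s columns.
Matching on c.cust_id = o.cust_id AND c.tag = o.tag. A NULL in a compared column never satisfies the condition.
Matched pairs: 0; unmatched o rows kept: 6.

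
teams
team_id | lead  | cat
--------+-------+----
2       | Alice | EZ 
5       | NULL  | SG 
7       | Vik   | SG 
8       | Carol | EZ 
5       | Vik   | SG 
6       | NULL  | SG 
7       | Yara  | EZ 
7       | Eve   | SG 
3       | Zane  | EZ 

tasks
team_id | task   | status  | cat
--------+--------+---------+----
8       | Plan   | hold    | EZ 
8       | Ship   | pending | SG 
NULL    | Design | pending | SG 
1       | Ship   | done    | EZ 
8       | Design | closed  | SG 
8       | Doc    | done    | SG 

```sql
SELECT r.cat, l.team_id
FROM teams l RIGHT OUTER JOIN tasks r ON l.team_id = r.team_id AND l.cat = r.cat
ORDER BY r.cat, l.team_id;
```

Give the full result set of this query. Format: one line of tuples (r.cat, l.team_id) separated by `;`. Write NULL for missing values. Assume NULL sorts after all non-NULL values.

(EZ, 8); (EZ, NULL); (SG, NULL); (SG, NULL); (SG, NULL); (SG, NULL)

RIGHT JOIN keeps every row from `tasks`; unmatched rows get NULL for `teams`'s columns.
Matching on l.team_id = r.team_id AND l.cat = r.cat. A NULL in a compared column never satisfies the condition.
- l row (team_id=2, cat=EZ): no match.
- l row (team_id=5, cat=SG): no match.
- l row (team_id=7, cat=SG): no match.
- l row (team_id=8, cat=EZ): matches 1 r row(s) → 1 output row(s).
- l row (team_id=5, cat=SG): no match.
- l row (team_id=6, cat=SG): no match.
- l row (team_id=7, cat=EZ): no match.
- l row (team_id=7, cat=SG): no match.
- l row (team_id=3, cat=EZ): no match.
- 5 r row(s) had no l match → kept, l columns NULL.
After projecting and ordering:
r.cat | l.team_id
EZ | 8
EZ | NULL
SG | NULL
SG | NULL
SG | NULL
SG | NULL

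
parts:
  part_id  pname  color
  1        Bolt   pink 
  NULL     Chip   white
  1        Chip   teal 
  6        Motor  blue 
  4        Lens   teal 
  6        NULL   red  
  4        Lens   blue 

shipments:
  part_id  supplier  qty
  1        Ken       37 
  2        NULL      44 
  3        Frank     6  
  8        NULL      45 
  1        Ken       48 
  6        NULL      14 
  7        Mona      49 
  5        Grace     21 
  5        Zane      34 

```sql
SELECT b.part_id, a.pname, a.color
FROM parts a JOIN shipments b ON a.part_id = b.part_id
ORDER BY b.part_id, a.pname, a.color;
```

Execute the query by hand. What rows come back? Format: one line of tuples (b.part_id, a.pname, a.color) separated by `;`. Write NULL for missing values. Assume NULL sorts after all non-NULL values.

(1, Bolt, pink); (1, Bolt, pink); (1, Chip, teal); (1, Chip, teal); (6, Motor, blue); (6, NULL, red)

INNER JOIN keeps only pairs where the ON condition holds.
Matching on a.part_id = b.part_id. A NULL in a compared column never satisfies the condition.
Matched pairs: 6.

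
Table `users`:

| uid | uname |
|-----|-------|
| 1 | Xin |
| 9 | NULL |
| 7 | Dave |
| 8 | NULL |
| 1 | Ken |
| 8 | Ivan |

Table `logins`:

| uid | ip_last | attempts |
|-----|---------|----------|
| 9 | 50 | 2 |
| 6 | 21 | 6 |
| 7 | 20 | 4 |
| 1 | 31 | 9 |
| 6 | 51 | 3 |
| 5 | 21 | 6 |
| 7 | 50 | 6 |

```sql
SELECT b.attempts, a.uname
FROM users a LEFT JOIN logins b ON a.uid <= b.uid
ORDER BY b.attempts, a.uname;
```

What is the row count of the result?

20

LEFT JOIN keeps every row from `users`; unmatched rows get NULL for `logins`'s columns.
Matching on a.uid <= b.uid.
- a row (uid=1): matches 7 b row(s) → 7 output row(s).
- a row (uid=9): matches 1 b row(s) → 1 output row(s).
- a row (uid=7): matches 3 b row(s) → 3 output row(s).
- a row (uid=8): matches 1 b row(s) → 1 output row(s).
- a row (uid=1): matches 7 b row(s) → 7 output row(s).
- a row (uid=8): matches 1 b row(s) → 1 output row(s).
Total: 20 rows.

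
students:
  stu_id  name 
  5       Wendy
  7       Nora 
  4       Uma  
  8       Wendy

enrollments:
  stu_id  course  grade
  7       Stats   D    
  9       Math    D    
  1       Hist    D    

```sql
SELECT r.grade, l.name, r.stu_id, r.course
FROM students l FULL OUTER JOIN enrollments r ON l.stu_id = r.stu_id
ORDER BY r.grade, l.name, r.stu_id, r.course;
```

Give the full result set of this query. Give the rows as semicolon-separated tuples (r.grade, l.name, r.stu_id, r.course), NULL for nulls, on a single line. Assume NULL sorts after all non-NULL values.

(D, Nora, 7, Stats); (D, NULL, 1, Hist); (D, NULL, 9, Math); (NULL, Uma, NULL, NULL); (NULL, Wendy, NULL, NULL); (NULL, Wendy, NULL, NULL)

FULL OUTER JOIN keeps every row from both sides; unmatched rows get NULL for the other side's columns.
Matching on l.stu_id = r.stu_id.
Matched pairs: 1; unmatched l rows kept: 3; unmatched r rows kept: 2.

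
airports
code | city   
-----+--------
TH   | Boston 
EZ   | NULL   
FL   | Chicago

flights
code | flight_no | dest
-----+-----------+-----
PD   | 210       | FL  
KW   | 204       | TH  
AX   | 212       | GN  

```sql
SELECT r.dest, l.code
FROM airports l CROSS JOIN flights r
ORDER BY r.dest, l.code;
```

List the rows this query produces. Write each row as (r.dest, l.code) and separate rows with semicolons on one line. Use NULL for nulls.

(FL, EZ); (FL, FL); (FL, TH); (GN, EZ); (GN, FL); (GN, TH); (TH, EZ); (TH, FL); (TH, TH)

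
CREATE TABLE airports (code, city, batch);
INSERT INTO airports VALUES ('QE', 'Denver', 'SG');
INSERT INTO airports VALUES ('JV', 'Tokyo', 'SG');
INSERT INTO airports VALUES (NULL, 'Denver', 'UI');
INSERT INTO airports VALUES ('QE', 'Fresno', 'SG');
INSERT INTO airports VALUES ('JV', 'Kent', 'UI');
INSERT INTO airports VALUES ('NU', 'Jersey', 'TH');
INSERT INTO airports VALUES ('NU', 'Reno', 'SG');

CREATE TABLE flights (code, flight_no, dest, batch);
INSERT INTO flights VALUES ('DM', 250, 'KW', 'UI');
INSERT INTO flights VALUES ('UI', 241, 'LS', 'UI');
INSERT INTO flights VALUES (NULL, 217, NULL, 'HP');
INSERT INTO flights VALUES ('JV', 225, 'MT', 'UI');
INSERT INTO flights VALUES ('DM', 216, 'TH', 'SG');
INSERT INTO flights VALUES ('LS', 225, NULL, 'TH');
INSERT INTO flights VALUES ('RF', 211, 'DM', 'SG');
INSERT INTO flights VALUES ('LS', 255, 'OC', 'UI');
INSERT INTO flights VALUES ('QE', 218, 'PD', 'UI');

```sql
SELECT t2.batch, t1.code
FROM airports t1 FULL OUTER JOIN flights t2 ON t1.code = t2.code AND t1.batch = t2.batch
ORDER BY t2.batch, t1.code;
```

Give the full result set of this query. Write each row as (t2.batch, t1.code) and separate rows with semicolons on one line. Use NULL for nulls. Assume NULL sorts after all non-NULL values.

(HP, NULL); (SG, NULL); (SG, NULL); (TH, NULL); (UI, JV); (UI, NULL); (UI, NULL); (UI, NULL); (UI, NULL); (NULL, JV); (NULL, NU); (NULL, NU); (NULL, QE); (NULL, QE); (NULL, NULL)

FULL OUTER JOIN keeps every row from both sides; unmatched rows get NULL for the other side's columns.
Matching on t1.code = t2.code AND t1.batch = t2.batch. A NULL in a compared column never satisfies the condition.
- t1[0] code=QE, batch=SG → no match; kept with NULLs on the t2 side.
- t1[1] code=JV, batch=SG → no match; kept with NULLs on the t2 side.
- t1[2] code=NULL, batch=UI → no match; kept with NULLs on the t2 side.
- t1[3] code=QE, batch=SG → no match; kept with NULLs on the t2 side.
- t1[4] code=JV, batch=UI → 1 match(es) in t2 → 1 row(s).
- t1[5] code=NU, batch=TH → no match; kept with NULLs on the t2 side.
- t1[6] code=NU, batch=SG → no match; kept with NULLs on the t2 side.
- plus 8 unmatched t2 row(s), each kept with NULL t1 columns.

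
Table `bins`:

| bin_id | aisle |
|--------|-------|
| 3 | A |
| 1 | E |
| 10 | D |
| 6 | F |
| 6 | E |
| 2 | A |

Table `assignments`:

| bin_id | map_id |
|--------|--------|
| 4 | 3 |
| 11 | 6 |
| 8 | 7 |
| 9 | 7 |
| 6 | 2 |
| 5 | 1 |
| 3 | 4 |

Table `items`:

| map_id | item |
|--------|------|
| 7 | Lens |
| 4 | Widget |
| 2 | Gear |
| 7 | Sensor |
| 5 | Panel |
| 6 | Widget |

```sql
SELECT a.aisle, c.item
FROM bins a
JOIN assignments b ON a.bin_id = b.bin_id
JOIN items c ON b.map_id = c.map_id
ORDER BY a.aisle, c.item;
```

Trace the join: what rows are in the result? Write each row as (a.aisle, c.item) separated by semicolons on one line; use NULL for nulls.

Joins associate left-to-right: bins INNER JOIN assignments on bin_id gives 3 intermediate row(s).
Then INNER JOIN `items c` on map_id: keep only rows whose b.map_id appears in c.

(A, Widget); (E, Gear); (F, Gear)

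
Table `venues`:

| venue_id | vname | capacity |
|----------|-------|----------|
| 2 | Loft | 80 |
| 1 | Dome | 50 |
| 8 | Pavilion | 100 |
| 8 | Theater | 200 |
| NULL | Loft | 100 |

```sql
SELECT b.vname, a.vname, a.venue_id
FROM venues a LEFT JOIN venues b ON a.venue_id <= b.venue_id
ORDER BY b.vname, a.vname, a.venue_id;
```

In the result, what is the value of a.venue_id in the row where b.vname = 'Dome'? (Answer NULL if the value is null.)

1

LEFT JOIN keeps every row from `venues a`; unmatched rows get NULL for `venues b`'s columns.
Matching on a.venue_id <= b.venue_id. A NULL in a compared column never satisfies the condition.
- a row (venue_id=2): matches 3 b row(s) → 3 output row(s).
- a row (venue_id=1): matches 4 b row(s) → 4 output row(s).
- a row (venue_id=8): matches 2 b row(s) → 2 output row(s).
- a row (venue_id=8): matches 2 b row(s) → 2 output row(s).
- a row (venue_id=NULL): no match → kept, b columns NULL.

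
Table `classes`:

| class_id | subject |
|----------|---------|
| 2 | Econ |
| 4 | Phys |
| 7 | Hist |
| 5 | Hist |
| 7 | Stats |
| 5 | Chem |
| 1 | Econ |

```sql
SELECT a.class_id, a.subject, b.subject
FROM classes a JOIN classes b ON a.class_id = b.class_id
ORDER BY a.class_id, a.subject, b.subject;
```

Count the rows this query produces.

11

INNER JOIN keeps only pairs where the ON condition holds.
Matching on a.class_id = b.class_id.
- a (class_id=2) pairs with 1 row(s) of b.
- a (class_id=4) pairs with 1 row(s) of b.
- a (class_id=7) pairs with 2 row(s) of b.
- a (class_id=5) pairs with 2 row(s) of b.
- a (class_id=7) pairs with 2 row(s) of b.
- a (class_id=5) pairs with 2 row(s) of b.
- a (class_id=1) pairs with 1 row(s) of b.
Total: 11 rows.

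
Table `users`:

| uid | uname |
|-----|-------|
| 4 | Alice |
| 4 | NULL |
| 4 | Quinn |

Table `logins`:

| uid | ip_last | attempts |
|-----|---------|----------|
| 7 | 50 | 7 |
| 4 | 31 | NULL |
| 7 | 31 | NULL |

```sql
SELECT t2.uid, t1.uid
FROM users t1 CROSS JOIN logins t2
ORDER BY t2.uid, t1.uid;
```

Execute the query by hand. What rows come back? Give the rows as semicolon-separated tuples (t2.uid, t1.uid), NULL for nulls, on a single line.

(4, 4); (4, 4); (4, 4); (7, 4); (7, 4); (7, 4); (7, 4); (7, 4); (7, 4)

CROSS JOIN pairs every row of `users` with every row of `logins`: 3 × 3 = 9 rows.
After projecting and ordering:
t2.uid | t1.uid
4 | 4
4 | 4
4 | 4
7 | 4
7 | 4
7 | 4
7 | 4
7 | 4
7 | 4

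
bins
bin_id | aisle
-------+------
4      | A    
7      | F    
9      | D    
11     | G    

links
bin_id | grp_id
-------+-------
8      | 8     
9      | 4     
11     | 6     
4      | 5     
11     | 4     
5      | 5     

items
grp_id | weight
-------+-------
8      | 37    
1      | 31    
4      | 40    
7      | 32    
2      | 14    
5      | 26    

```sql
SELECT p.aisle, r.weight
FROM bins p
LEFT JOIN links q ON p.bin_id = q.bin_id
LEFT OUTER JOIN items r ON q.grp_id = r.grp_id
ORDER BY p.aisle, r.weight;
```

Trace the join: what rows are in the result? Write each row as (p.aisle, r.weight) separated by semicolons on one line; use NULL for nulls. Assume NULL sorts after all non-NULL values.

Joins associate left-to-right: bins LEFT JOIN links on bin_id gives 5 intermediate row(s).
Then LEFT JOIN `items r` on grp_id: each of those 5 rows is kept; rows whose q.grp_id has no match in r get NULL for r's columns.

(A, 26); (D, 40); (F, NULL); (G, 40); (G, NULL)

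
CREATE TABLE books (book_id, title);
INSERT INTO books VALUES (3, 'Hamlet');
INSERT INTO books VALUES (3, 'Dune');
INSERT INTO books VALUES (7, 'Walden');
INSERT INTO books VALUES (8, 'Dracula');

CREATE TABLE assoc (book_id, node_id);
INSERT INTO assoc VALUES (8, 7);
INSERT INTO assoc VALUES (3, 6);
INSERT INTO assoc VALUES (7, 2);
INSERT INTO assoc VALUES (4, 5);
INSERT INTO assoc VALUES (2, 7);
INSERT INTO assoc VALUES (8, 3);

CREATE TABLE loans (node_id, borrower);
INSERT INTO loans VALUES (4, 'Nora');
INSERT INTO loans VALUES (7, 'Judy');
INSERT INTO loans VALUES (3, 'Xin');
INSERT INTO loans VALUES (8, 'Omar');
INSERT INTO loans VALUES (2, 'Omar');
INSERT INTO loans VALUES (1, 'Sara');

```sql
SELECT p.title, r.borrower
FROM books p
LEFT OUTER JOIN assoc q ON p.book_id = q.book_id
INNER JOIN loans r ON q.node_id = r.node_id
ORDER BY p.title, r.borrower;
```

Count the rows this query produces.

Evaluate left to right. First `books p LEFT JOIN assoc q` on book_id: 5 row(s).
Then INNER JOIN `loans r` on node_id: keep only rows whose q.node_id appears in r.
Result: 3 row(s).

3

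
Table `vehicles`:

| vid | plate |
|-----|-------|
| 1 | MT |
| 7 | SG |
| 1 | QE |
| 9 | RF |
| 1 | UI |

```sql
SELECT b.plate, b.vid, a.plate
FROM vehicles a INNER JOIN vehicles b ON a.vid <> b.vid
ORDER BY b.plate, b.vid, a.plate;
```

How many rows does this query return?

14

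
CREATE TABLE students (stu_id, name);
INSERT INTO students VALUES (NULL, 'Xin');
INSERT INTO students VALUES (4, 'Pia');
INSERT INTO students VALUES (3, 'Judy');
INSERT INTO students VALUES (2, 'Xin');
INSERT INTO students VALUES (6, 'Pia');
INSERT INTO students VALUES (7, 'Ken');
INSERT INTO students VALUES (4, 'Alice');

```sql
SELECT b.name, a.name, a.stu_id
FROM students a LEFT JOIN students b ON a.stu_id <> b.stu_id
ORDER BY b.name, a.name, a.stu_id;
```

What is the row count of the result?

29

LEFT JOIN keeps every row from `students a`; unmatched rows get NULL for `students b`'s columns.
Matching on a.stu_id <> b.stu_id. A NULL in a compared column never satisfies the condition.
Matched pairs: 28; unmatched a rows kept: 1.
Total: 28 matched + 1 padded = 29 rows.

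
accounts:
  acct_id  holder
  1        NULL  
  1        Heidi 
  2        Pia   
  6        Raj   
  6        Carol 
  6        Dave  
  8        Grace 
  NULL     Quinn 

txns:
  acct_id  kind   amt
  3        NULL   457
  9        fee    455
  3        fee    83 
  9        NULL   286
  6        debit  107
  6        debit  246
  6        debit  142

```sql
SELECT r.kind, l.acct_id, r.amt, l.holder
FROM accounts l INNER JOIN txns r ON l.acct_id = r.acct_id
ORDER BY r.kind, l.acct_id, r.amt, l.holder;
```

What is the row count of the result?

9

INNER JOIN keeps only pairs where the ON condition holds.
Matching on l.acct_id = r.acct_id. A NULL in a compared column never satisfies the condition.
- l (acct_id=1) has no partner → excluded.
- l (acct_id=1) has no partner → excluded.
- l (acct_id=2) has no partner → excluded.
- l (acct_id=6) pairs with 3 row(s) of r.
- l (acct_id=6) pairs with 3 row(s) of r.
- l (acct_id=6) pairs with 3 row(s) of r.
- l (acct_id=8) has no partner → excluded.
- l (acct_id=NULL) has no partner → excluded.
Total: 9 rows.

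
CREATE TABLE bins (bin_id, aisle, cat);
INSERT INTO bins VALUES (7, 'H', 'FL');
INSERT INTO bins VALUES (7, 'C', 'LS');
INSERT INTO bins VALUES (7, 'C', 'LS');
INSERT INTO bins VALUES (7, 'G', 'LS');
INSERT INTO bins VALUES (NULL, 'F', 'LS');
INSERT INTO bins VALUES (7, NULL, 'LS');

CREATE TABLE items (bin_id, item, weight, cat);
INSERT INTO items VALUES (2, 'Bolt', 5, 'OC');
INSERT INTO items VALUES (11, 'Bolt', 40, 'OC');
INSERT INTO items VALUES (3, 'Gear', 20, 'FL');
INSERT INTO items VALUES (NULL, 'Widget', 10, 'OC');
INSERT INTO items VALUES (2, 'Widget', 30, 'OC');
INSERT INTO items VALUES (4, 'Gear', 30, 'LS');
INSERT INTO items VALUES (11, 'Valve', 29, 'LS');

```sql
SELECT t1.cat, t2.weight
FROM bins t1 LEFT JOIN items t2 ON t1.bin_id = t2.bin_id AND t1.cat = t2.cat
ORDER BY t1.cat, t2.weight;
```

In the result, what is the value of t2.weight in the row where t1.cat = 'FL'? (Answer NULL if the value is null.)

NULL

LEFT JOIN keeps every row from `bins`; unmatched rows get NULL for `items`'s columns.
Matching on t1.bin_id = t2.bin_id AND t1.cat = t2.cat. A NULL in a compared column never satisfies the condition.
- t1[0] bin_id=7, cat=FL → no match; kept with NULLs on the t2 side.
- t1[1] bin_id=7, cat=LS → no match; kept with NULLs on the t2 side.
- t1[2] bin_id=7, cat=LS → no match; kept with NULLs on the t2 side.
- t1[3] bin_id=7, cat=LS → no match; kept with NULLs on the t2 side.
- t1[4] bin_id=NULL, cat=LS → no match; kept with NULLs on the t2 side.
- t1[5] bin_id=7, cat=LS → no match; kept with NULLs on the t2 side.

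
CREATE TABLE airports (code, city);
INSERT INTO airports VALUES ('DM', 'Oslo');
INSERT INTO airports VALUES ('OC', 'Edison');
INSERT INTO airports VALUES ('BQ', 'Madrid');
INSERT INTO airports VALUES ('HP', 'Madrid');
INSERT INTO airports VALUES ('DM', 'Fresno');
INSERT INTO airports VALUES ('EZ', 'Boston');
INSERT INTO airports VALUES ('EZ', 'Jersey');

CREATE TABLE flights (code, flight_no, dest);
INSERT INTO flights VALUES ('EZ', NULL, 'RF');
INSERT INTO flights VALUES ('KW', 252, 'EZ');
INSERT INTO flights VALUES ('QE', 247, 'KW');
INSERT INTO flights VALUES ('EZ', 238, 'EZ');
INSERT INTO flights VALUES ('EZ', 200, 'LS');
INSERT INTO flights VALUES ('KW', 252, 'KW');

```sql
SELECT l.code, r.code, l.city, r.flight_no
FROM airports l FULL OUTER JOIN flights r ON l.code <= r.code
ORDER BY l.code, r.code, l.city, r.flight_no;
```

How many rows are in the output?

FULL OUTER JOIN keeps every row from both sides; unmatched rows get NULL for the other side's columns.
Matching on l.code <= r.code.
Matched pairs: 34; unmatched l rows kept: 0; unmatched r rows kept: 0.
Total: 34 rows.

34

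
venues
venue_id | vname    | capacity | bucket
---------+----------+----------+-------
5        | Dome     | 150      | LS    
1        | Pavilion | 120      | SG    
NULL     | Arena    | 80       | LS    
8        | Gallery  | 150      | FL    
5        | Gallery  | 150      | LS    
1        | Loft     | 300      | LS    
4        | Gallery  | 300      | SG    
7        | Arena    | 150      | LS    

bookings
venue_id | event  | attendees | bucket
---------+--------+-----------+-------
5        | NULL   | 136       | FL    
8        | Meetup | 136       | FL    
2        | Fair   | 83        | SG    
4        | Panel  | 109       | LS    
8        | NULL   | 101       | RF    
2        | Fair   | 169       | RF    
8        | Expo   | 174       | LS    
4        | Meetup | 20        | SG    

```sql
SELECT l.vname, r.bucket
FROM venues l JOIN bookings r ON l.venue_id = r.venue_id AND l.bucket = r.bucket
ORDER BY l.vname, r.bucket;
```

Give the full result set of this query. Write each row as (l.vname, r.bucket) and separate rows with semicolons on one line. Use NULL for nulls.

(Gallery, FL); (Gallery, SG)

INNER JOIN keeps only pairs where the ON condition holds.
Matching on l.venue_id = r.venue_id AND l.bucket = r.bucket. A NULL in a compared column never satisfies the condition.
- l[0] venue_id=5, bucket=LS → no match; dropped.
- l[1] venue_id=1, bucket=SG → no match; dropped.
- l[2] venue_id=NULL, bucket=LS → no match; dropped.
- l[3] venue_id=8, bucket=FL → 1 match(es) in r → 1 row(s).
- l[4] venue_id=5, bucket=LS → no match; dropped.
- l[5] venue_id=1, bucket=LS → no match; dropped.
- l[6] venue_id=4, bucket=SG → 1 match(es) in r → 1 row(s).
- l[7] venue_id=7, bucket=LS → no match; dropped.
After projecting and ordering:
l.vname | r.bucket
Gallery | FL
Gallery | SG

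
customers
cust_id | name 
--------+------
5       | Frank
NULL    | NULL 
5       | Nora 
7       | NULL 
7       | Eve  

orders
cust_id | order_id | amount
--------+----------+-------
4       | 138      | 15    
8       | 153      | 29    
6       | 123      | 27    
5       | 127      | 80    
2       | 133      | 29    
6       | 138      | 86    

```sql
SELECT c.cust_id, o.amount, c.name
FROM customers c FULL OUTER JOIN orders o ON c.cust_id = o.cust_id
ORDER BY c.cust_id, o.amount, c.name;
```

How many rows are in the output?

FULL OUTER JOIN keeps every row from both sides; unmatched rows get NULL for the other side's columns.
Matching on c.cust_id = o.cust_id. A NULL in a compared column never satisfies the condition.
Matched pairs: 2; unmatched c rows kept: 3; unmatched o rows kept: 5.
Total: 2 matched + 8 padded = 10 rows.

10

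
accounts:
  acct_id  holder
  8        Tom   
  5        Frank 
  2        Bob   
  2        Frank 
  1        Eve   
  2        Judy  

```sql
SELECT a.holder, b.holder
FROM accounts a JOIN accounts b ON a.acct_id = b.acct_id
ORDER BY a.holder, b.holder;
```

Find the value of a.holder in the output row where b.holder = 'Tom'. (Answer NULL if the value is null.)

Tom

INNER JOIN keeps only pairs where the ON condition holds.
Matching on a.acct_id = b.acct_id.
- a row (acct_id=8): matches 1 b row(s) → 1 output row(s).
- a row (acct_id=5): matches 1 b row(s) → 1 output row(s).
- a row (acct_id=2): matches 3 b row(s) → 3 output row(s).
- a row (acct_id=2): matches 3 b row(s) → 3 output row(s).
- a row (acct_id=1): matches 1 b row(s) → 1 output row(s).
- a row (acct_id=2): matches 3 b row(s) → 3 output row(s).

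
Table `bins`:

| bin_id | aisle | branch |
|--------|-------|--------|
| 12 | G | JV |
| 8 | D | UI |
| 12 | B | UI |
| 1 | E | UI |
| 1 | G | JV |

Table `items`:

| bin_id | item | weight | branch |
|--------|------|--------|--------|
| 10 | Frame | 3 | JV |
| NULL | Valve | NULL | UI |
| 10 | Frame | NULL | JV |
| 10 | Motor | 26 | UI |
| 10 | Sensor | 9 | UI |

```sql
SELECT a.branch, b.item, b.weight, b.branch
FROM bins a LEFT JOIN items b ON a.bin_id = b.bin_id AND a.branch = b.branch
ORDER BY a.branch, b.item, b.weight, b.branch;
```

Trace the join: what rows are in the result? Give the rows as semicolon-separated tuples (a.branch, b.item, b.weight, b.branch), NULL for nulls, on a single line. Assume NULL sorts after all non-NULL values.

LEFT JOIN keeps every row from `bins`; unmatched rows get NULL for `items`'s columns.
Matching on a.bin_id = b.bin_id AND a.branch = b.branch. A NULL in a compared column never satisfies the condition.
- a[0] bin_id=12, branch=JV → no match; kept with NULLs on the b side.
- a[1] bin_id=8, branch=UI → no match; kept with NULLs on the b side.
- a[2] bin_id=12, branch=UI → no match; kept with NULLs on the b side.
- a[3] bin_id=1, branch=UI → no match; kept with NULLs on the b side.
- a[4] bin_id=1, branch=JV → no match; kept with NULLs on the b side.
After projecting and ordering:
a.branch | b.item | b.weight | b.branch
JV | NULL | NULL | NULL
JV | NULL | NULL | NULL
UI | NULL | NULL | NULL
UI | NULL | NULL | NULL
UI | NULL | NULL | NULL

(JV, NULL, NULL, NULL); (JV, NULL, NULL, NULL); (UI, NULL, NULL, NULL); (UI, NULL, NULL, NULL); (UI, NULL, NULL, NULL)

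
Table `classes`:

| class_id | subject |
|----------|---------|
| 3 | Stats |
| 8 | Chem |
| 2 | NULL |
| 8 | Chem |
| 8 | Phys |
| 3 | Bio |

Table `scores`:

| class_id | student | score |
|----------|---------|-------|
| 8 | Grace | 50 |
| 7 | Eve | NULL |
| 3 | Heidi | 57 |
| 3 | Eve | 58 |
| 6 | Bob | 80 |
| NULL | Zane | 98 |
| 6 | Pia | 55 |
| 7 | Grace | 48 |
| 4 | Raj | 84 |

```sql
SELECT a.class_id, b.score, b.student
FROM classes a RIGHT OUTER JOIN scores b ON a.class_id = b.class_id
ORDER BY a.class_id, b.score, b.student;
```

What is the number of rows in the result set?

13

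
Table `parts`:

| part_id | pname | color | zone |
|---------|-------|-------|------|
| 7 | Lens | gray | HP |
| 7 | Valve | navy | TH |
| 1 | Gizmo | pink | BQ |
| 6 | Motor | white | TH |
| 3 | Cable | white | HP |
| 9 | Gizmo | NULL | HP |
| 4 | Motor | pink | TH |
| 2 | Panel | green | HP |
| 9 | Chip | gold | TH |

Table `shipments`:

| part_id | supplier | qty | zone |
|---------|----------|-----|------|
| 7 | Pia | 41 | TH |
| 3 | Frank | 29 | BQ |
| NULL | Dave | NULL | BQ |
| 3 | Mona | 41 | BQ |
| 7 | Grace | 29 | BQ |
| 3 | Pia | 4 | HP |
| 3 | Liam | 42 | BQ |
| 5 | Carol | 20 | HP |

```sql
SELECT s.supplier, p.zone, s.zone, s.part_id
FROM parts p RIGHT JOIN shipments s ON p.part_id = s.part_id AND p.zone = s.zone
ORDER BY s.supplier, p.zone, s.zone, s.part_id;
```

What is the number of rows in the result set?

8

RIGHT JOIN keeps every row from `shipments`; unmatched rows get NULL for `parts`'s columns.
Matching on p.part_id = s.part_id AND p.zone = s.zone. A NULL in a compared column never satisfies the condition.
- part_id=7, zone=HP: no matching s row.
- part_id=7, zone=TH: 1 matching s row(s), so 1 row(s) emitted.
- part_id=1, zone=BQ: no matching s row.
- part_id=6, zone=TH: no matching s row.
- part_id=3, zone=HP: 1 matching s row(s), so 1 row(s) emitted.
- part_id=9, zone=HP: no matching s row.
- part_id=4, zone=TH: no matching s row.
- part_id=2, zone=HP: no matching s row.
- part_id=9, zone=TH: no matching s row.
- 6 s row(s) had no p match → kept, p columns NULL.
Total: 2 matched + 6 padded = 8 rows.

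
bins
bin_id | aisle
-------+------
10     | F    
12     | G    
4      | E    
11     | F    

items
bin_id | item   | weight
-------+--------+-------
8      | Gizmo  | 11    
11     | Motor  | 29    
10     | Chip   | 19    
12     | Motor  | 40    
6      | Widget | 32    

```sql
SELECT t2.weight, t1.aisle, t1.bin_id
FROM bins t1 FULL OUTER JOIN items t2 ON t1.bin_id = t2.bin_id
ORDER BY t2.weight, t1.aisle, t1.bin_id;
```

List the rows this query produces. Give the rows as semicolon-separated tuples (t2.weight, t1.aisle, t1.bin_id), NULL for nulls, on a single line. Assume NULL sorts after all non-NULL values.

FULL OUTER JOIN keeps every row from both sides; unmatched rows get NULL for the other side's columns.
Matching on t1.bin_id = t2.bin_id.
- bin_id=10: 1 matching t2 row(s), so 1 row(s) emitted.
- bin_id=12: 1 matching t2 row(s), so 1 row(s) emitted.
- bin_id=4: no t2 row matches, row kept with t2 columns NULL.
- bin_id=11: 1 matching t2 row(s), so 1 row(s) emitted.
- 2 row(s) from t2 found no t1 partner → padded with NULL.
After projecting and ordering:
t2.weight | t1.aisle | t1.bin_id
11 | NULL | NULL
19 | F | 10
29 | F | 11
32 | NULL | NULL
40 | G | 12
NULL | E | 4

(11, NULL, NULL); (19, F, 10); (29, F, 11); (32, NULL, NULL); (40, G, 12); (NULL, E, 4)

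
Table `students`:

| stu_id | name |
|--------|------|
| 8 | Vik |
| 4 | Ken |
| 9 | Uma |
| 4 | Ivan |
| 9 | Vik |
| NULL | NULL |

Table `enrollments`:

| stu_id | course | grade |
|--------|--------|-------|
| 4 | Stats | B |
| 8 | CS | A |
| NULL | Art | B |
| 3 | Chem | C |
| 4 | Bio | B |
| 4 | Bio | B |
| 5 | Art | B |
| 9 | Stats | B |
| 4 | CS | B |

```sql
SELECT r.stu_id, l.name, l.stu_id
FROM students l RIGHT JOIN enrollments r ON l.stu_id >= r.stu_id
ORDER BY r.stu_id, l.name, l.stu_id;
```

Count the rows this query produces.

RIGHT JOIN keeps every row from `enrollments`; unmatched rows get NULL for `students`'s columns.
Matching on l.stu_id >= r.stu_id. A NULL in a compared column never satisfies the condition.
Matched pairs: 33; unmatched r rows kept: 1.
Total: 33 matched + 1 padded = 34 rows.

34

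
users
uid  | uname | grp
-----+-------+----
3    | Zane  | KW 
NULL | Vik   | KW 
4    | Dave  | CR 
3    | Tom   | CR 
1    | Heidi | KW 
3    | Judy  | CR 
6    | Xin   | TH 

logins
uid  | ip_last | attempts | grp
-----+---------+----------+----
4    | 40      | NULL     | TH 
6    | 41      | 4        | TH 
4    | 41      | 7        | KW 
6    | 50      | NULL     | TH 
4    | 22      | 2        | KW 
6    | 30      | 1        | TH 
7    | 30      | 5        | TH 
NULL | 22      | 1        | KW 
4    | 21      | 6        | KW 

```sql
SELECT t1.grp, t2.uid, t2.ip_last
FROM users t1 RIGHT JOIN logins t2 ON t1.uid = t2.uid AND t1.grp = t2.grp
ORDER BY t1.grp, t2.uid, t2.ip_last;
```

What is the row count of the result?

RIGHT JOIN keeps every row from `logins`; unmatched rows get NULL for `users`'s columns.
Matching on t1.uid = t2.uid AND t1.grp = t2.grp. A NULL in a compared column never satisfies the condition.
Matched pairs: 3; unmatched t2 rows kept: 6.
Total: 3 matched + 6 padded = 9 rows.

9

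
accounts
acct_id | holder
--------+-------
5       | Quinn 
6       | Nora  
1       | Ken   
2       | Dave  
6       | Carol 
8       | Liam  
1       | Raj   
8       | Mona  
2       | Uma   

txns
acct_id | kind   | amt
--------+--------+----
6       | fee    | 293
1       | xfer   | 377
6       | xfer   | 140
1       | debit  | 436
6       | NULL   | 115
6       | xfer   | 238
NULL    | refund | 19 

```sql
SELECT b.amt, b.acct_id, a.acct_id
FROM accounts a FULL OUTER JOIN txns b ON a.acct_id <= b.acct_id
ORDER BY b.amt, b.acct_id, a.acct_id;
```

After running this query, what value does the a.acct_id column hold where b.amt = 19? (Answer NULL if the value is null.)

FULL OUTER JOIN keeps every row from both sides; unmatched rows get NULL for the other side's columns.
Matching on a.acct_id <= b.acct_id. A NULL in a compared column never satisfies the condition.
- a row (acct_id=5): matches 4 b row(s) → 4 output row(s).
- a row (acct_id=6): matches 4 b row(s) → 4 output row(s).
- a row (acct_id=1): matches 6 b row(s) → 6 output row(s).
- a row (acct_id=2): matches 4 b row(s) → 4 output row(s).
- a row (acct_id=6): matches 4 b row(s) → 4 output row(s).
- a row (acct_id=8): no match → kept, b columns NULL.
- a row (acct_id=1): matches 6 b row(s) → 6 output row(s).
- a row (acct_id=8): no match → kept, b columns NULL.
- a row (acct_id=2): matches 4 b row(s) → 4 output row(s).
- 1 row(s) from b found no a partner → padded with NULL.

NULL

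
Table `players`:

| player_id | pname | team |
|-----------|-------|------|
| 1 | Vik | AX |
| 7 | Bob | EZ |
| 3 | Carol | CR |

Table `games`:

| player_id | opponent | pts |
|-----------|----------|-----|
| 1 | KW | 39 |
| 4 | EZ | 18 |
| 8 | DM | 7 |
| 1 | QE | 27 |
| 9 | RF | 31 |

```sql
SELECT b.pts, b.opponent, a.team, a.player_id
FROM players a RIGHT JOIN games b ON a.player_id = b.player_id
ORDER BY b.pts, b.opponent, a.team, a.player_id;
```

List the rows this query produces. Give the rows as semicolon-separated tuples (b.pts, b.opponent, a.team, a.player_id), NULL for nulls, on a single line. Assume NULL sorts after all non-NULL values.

(7, DM, NULL, NULL); (18, EZ, NULL, NULL); (27, QE, AX, 1); (31, RF, NULL, NULL); (39, KW, AX, 1)

RIGHT JOIN keeps every row from `games`; unmatched rows get NULL for `players`'s columns.
Matching on a.player_id = b.player_id.
Matched pairs: 2; unmatched b rows kept: 3.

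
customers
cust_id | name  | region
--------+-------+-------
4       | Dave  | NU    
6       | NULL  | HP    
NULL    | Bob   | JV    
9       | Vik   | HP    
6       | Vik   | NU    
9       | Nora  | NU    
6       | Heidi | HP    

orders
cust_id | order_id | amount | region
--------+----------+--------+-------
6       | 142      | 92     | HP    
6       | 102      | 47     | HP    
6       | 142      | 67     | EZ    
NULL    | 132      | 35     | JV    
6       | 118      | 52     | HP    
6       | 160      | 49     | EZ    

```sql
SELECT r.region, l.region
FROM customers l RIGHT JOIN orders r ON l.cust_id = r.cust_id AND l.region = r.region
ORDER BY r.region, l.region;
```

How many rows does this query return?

9

RIGHT JOIN keeps every row from `orders`; unmatched rows get NULL for `customers`'s columns.
Matching on l.cust_id = r.cust_id AND l.region = r.region. A NULL in a compared column never satisfies the condition.
- l[0] cust_id=4, region=NU → no match.
- l[1] cust_id=6, region=HP → 3 match(es) in r → 3 row(s).
- l[2] cust_id=NULL, region=JV → no match.
- l[3] cust_id=9, region=HP → no match.
- l[4] cust_id=6, region=NU → no match.
- l[5] cust_id=9, region=NU → no match.
- l[6] cust_id=6, region=HP → 3 match(es) in r → 3 row(s).
- plus 3 unmatched r row(s), each kept with NULL l columns.
Total: 6 matched + 3 padded = 9 rows.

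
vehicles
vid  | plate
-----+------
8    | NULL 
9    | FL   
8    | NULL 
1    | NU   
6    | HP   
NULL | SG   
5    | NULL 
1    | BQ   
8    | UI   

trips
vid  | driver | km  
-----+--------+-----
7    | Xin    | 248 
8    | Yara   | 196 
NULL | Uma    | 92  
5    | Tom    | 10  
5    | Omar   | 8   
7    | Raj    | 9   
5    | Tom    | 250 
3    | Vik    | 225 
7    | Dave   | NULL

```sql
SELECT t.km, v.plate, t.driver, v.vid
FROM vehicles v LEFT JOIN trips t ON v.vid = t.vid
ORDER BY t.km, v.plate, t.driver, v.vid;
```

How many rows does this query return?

11

LEFT JOIN keeps every row from `vehicles`; unmatched rows get NULL for `trips`'s columns.
Matching on v.vid = t.vid. A NULL in a compared column never satisfies the condition.
Matched pairs: 6; unmatched v rows kept: 5.
Total: 6 matched + 5 padded = 11 rows.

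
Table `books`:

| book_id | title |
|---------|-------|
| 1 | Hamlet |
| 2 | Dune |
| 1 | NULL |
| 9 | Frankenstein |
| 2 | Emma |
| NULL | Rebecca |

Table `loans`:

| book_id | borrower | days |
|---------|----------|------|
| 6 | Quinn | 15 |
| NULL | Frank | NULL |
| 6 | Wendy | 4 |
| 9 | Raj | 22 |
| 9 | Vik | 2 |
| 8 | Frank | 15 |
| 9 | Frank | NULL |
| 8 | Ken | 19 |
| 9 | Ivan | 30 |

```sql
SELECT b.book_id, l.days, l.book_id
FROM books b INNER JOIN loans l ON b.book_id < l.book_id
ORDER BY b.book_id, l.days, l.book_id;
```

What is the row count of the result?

32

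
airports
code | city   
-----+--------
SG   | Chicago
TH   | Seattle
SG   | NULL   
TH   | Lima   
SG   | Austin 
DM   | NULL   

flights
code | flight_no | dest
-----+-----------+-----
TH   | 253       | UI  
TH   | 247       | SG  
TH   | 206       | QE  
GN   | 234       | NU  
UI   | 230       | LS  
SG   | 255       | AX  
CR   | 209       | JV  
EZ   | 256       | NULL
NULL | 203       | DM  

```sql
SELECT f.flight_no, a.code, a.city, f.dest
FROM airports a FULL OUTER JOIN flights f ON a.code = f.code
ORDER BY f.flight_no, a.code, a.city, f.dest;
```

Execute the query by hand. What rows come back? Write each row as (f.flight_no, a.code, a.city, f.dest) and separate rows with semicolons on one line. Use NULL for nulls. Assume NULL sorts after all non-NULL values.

(203, NULL, NULL, DM); (206, TH, Lima, QE); (206, TH, Seattle, QE); (209, NULL, NULL, JV); (230, NULL, NULL, LS); (234, NULL, NULL, NU); (247, TH, Lima, SG); (247, TH, Seattle, SG); (253, TH, Lima, UI); (253, TH, Seattle, UI); (255, SG, Austin, AX); (255, SG, Chicago, AX); (255, SG, NULL, AX); (256, NULL, NULL, NULL); (NULL, DM, NULL, NULL)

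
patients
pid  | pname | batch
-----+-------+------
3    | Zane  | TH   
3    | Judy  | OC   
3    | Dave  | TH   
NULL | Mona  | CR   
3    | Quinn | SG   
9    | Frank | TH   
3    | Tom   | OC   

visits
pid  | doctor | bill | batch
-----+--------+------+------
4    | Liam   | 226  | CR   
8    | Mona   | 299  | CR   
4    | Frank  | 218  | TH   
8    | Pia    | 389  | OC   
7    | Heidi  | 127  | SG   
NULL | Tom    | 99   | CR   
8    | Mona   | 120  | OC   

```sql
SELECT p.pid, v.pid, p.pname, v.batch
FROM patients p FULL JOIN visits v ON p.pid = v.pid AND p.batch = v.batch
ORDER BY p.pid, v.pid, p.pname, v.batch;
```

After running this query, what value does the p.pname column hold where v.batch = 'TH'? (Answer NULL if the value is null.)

FULL OUTER JOIN keeps every row from both sides; unmatched rows get NULL for the other side's columns.
Matching on p.pid = v.pid AND p.batch = v.batch. A NULL in a compared column never satisfies the condition.
- p row (pid=3, batch=TH): no match → kept, v columns NULL.
- p row (pid=3, batch=OC): no match → kept, v columns NULL.
- p row (pid=3, batch=TH): no match → kept, v columns NULL.
- p row (pid=NULL, batch=CR): no match → kept, v columns NULL.
- p row (pid=3, batch=SG): no match → kept, v columns NULL.
- p row (pid=9, batch=TH): no match → kept, v columns NULL.
- p row (pid=3, batch=OC): no match → kept, v columns NULL.
- 7 v row(s) had no p match → kept, p columns NULL.

NULL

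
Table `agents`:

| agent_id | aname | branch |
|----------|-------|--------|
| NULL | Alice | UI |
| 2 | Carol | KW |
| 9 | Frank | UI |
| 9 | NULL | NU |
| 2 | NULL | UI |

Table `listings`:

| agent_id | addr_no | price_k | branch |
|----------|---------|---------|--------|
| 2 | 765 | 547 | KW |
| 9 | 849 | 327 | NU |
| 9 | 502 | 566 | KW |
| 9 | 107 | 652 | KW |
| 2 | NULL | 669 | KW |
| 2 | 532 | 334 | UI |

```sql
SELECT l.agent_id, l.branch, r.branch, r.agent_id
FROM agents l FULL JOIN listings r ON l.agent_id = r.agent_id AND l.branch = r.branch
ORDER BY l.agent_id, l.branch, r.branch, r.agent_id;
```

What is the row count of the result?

8

FULL OUTER JOIN keeps every row from both sides; unmatched rows get NULL for the other side's columns.
Matching on l.agent_id = r.agent_id AND l.branch = r.branch. A NULL in a compared column never satisfies the condition.
- l[0] agent_id=NULL, branch=UI → no match; kept with NULLs on the r side.
- l[1] agent_id=2, branch=KW → 2 match(es) in r → 2 row(s).
- l[2] agent_id=9, branch=UI → no match; kept with NULLs on the r side.
- l[3] agent_id=9, branch=NU → 1 match(es) in r → 1 row(s).
- l[4] agent_id=2, branch=UI → 1 match(es) in r → 1 row(s).
- plus 2 unmatched r row(s), each kept with NULL l columns.
Total: 4 matched + 4 padded = 8 rows.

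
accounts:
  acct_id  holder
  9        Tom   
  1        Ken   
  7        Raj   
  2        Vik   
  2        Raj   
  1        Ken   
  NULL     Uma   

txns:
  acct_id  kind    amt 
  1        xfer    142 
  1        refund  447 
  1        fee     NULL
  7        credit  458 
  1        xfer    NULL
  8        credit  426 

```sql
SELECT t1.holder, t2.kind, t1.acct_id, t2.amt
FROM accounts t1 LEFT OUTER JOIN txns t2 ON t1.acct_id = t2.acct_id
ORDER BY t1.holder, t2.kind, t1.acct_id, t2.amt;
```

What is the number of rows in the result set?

13

LEFT JOIN keeps every row from `accounts`; unmatched rows get NULL for `txns`'s columns.
Matching on t1.acct_id = t2.acct_id. A NULL in a compared column never satisfies the condition.
- acct_id=9: no t2 row matches, row kept with t2 columns NULL.
- acct_id=1: 4 matching t2 row(s), so 4 row(s) emitted.
- acct_id=7: 1 matching t2 row(s), so 1 row(s) emitted.
- acct_id=2: no t2 row matches, row kept with t2 columns NULL.
- acct_id=2: no t2 row matches, row kept with t2 columns NULL.
- acct_id=1: 4 matching t2 row(s), so 4 row(s) emitted.
- acct_id=NULL: no t2 row matches, row kept with t2 columns NULL.
Total: 9 matched + 4 padded = 13 rows.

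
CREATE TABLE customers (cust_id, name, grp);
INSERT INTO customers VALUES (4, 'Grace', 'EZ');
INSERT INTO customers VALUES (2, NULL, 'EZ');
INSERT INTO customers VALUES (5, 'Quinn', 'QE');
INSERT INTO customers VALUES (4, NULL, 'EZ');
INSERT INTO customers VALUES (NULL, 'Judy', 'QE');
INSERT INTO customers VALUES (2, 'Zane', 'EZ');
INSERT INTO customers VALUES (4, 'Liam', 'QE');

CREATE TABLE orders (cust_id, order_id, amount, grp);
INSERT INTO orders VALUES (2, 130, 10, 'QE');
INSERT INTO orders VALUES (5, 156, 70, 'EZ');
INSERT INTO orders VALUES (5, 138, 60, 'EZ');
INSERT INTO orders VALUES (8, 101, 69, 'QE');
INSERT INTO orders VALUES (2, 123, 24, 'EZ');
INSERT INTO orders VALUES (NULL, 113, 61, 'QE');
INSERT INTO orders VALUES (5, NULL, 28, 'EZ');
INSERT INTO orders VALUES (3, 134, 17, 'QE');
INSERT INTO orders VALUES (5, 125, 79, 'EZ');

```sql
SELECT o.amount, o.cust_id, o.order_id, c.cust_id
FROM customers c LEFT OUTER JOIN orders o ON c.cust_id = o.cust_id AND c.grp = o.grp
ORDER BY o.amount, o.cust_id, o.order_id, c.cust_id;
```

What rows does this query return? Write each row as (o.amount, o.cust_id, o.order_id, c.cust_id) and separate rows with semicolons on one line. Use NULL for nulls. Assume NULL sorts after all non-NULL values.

(24, 2, 123, 2); (24, 2, 123, 2); (NULL, NULL, NULL, 4); (NULL, NULL, NULL, 4); (NULL, NULL, NULL, 4); (NULL, NULL, NULL, 5); (NULL, NULL, NULL, NULL)

LEFT JOIN keeps every row from `customers`; unmatched rows get NULL for `orders`'s columns.
Matching on c.cust_id = o.cust_id AND c.grp = o.grp. A NULL in a compared column never satisfies the condition.
- c (cust_id=4, grp=EZ) has no partner → padded with NULL.
- c (cust_id=2, grp=EZ) pairs with 1 row(s) of o.
- c (cust_id=5, grp=QE) has no partner → padded with NULL.
- c (cust_id=4, grp=EZ) has no partner → padded with NULL.
- c (cust_id=NULL, grp=QE) has no partner → padded with NULL.
- c (cust_id=2, grp=EZ) pairs with 1 row(s) of o.
- c (cust_id=4, grp=QE) has no partner → padded with NULL.
After projecting and ordering:
o.amount | o.cust_id | o.order_id | c.cust_id
24 | 2 | 123 | 2
24 | 2 | 123 | 2
NULL | NULL | NULL | 4
NULL | NULL | NULL | 4
NULL | NULL | NULL | 4
NULL | NULL | NULL | 5
NULL | NULL | NULL | NULL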